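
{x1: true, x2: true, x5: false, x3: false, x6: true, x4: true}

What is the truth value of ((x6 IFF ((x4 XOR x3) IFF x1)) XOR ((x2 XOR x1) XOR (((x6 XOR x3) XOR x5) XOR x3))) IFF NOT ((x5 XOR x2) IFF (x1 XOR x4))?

false

x4 XOR x3 = true XOR false = true
(x4 XOR x3) IFF x1 = true IFF true = true
x6 IFF ((x4 XOR x3) IFF x1) = true IFF true = true
x2 XOR x1 = true XOR true = false
x6 XOR x3 = true XOR false = true
(x6 XOR x3) XOR x5 = true XOR false = true
((x6 XOR x3) XOR x5) XOR x3 = true XOR false = true
(x2 XOR x1) XOR (((x6 XOR x3) XOR x5) XOR x3) = false XOR true = true
(x6 IFF ((x4 XOR x3) IFF x1)) XOR ((x2 XOR x1) XOR (((x6 XOR x3) XOR x5) XOR x3)) = true XOR true = false
x5 XOR x2 = false XOR true = true
x1 XOR x4 = true XOR true = false
(x5 XOR x2) IFF (x1 XOR x4) = true IFF false = false
NOT ((x5 XOR x2) IFF (x1 XOR x4)) = NOT false = true
((x6 IFF ((x4 XOR x3) IFF x1)) XOR ((x2 XOR x1) XOR (((x6 XOR x3) XOR x5) XOR x3))) IFF NOT ((x5 XOR x2) IFF (x1 XOR x4)) = false IFF true = false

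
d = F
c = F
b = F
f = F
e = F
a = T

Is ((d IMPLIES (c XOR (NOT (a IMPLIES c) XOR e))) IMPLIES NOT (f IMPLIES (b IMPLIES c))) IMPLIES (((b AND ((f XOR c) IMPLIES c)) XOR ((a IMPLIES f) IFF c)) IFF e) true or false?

a IMPLIES c = T IMPLIES F = F
NOT (a IMPLIES c) = NOT F = T
NOT (a IMPLIES c) XOR e = T XOR F = T
c XOR (NOT (a IMPLIES c) XOR e) = F XOR T = T
d IMPLIES (c XOR (NOT (a IMPLIES c) XOR e)) = F IMPLIES T = T
b IMPLIES c = F IMPLIES F = T
f IMPLIES (b IMPLIES c) = F IMPLIES T = T
NOT (f IMPLIES (b IMPLIES c)) = NOT T = F
(d IMPLIES (c XOR (NOT (a IMPLIES c) XOR e))) IMPLIES NOT (f IMPLIES (b IMPLIES c)) = T IMPLIES F = F
f XOR c = F XOR F = F
(f XOR c) IMPLIES c = F IMPLIES F = T
b AND ((f XOR c) IMPLIES c) = F AND T = F
a IMPLIES f = T IMPLIES F = F
(a IMPLIES f) IFF c = F IFF F = T
(b AND ((f XOR c) IMPLIES c)) XOR ((a IMPLIES f) IFF c) = F XOR T = T
((b AND ((f XOR c) IMPLIES c)) XOR ((a IMPLIES f) IFF c)) IFF e = T IFF F = F
((d IMPLIES (c XOR (NOT (a IMPLIES c) XOR e))) IMPLIES NOT (f IMPLIES (b IMPLIES c))) IMPLIES (((b AND ((f XOR c) IMPLIES c)) XOR ((a IMPLIES f) IFF c)) IFF e) = F IMPLIES F = T

T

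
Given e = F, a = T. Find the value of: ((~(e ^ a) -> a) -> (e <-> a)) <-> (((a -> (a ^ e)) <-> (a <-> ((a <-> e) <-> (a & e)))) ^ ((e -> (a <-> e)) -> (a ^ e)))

T

e ^ a = F ^ T = T
~(e ^ a) = ~T = F
~(e ^ a) -> a = F -> T = T
e <-> a = F <-> T = F
(~(e ^ a) -> a) -> (e <-> a) = T -> F = F
a ^ e = T ^ F = T
a -> (a ^ e) = T -> T = T
a <-> e = T <-> F = F
a & e = T & F = F
(a <-> e) <-> (a & e) = F <-> F = T
a <-> ((a <-> e) <-> (a & e)) = T <-> T = T
(a -> (a ^ e)) <-> (a <-> ((a <-> e) <-> (a & e))) = T <-> T = T
a <-> e = T <-> F = F
e -> (a <-> e) = F -> F = T
a ^ e = T ^ F = T
(e -> (a <-> e)) -> (a ^ e) = T -> T = T
((a -> (a ^ e)) <-> (a <-> ((a <-> e) <-> (a & e)))) ^ ((e -> (a <-> e)) -> (a ^ e)) = T ^ T = F
((~(e ^ a) -> a) -> (e <-> a)) <-> (((a -> (a ^ e)) <-> (a <-> ((a <-> e) <-> (a & e)))) ^ ((e -> (a <-> e)) -> (a ^ e))) = F <-> F = T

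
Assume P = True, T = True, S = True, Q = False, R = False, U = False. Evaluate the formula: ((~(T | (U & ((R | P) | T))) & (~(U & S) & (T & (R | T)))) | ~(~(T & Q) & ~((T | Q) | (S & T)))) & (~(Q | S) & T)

False

Substituting P=True, T=True, S=True, Q=False, R=False, U=False:
R | P = False | True = True
(R | P) | T = True | True = True
U & ((R | P) | T) = False & True = False
T | (U & ((R | P) | T)) = True | False = True
~(T | (U & ((R | P) | T))) = ~True = False
U & S = False & True = False
~(U & S) = ~False = True
R | T = False | True = True
T & (R | T) = True & True = True
~(U & S) & (T & (R | T)) = True & True = True
~(T | (U & ((R | P) | T))) & (~(U & S) & (T & (R | T))) = False & True = False
T & Q = True & False = False
~(T & Q) = ~False = True
T | Q = True | False = True
S & T = True & True = True
(T | Q) | (S & T) = True | True = True
~((T | Q) | (S & T)) = ~True = False
~(T & Q) & ~((T | Q) | (S & T)) = True & False = False
~(~(T & Q) & ~((T | Q) | (S & T))) = ~False = True
(~(T | (U & ((R | P) | T))) & (~(U & S) & (T & (R | T)))) | ~(~(T & Q) & ~((T | Q) | (S & T))) = False | True = True
Q | S = False | True = True
~(Q | S) = ~True = False
~(Q | S) & T = False & True = False
((~(T | (U & ((R | P) | T))) & (~(U & S) & (T & (R | T)))) | ~(~(T & Q) & ~((T | Q) | (S & T)))) & (~(Q | S) & T) = True & False = False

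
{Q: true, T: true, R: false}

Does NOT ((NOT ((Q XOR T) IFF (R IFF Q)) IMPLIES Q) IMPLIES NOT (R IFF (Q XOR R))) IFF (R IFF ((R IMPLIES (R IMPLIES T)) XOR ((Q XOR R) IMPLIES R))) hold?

true

Q XOR T = true XOR true = false
R IFF Q = false IFF true = false
(Q XOR T) IFF (R IFF Q) = false IFF false = true
NOT ((Q XOR T) IFF (R IFF Q)) = NOT true = false
NOT ((Q XOR T) IFF (R IFF Q)) IMPLIES Q = false IMPLIES true = true
Q XOR R = true XOR false = true
R IFF (Q XOR R) = false IFF true = false
NOT (R IFF (Q XOR R)) = NOT false = true
(NOT ((Q XOR T) IFF (R IFF Q)) IMPLIES Q) IMPLIES NOT (R IFF (Q XOR R)) = true IMPLIES true = true
NOT ((NOT ((Q XOR T) IFF (R IFF Q)) IMPLIES Q) IMPLIES NOT (R IFF (Q XOR R))) = NOT true = false
R IMPLIES T = false IMPLIES true = true
R IMPLIES (R IMPLIES T) = false IMPLIES true = true
Q XOR R = true XOR false = true
(Q XOR R) IMPLIES R = true IMPLIES false = false
(R IMPLIES (R IMPLIES T)) XOR ((Q XOR R) IMPLIES R) = true XOR false = true
R IFF ((R IMPLIES (R IMPLIES T)) XOR ((Q XOR R) IMPLIES R)) = false IFF true = false
NOT ((NOT ((Q XOR T) IFF (R IFF Q)) IMPLIES Q) IMPLIES NOT (R IFF (Q XOR R))) IFF (R IFF ((R IMPLIES (R IMPLIES T)) XOR ((Q XOR R) IMPLIES R))) = false IFF false = true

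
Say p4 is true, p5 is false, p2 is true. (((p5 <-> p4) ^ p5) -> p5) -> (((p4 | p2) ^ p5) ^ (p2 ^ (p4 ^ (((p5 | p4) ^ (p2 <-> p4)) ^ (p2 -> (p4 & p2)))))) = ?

F

p5 <-> p4 = F <-> T = F
(p5 <-> p4) ^ p5 = F ^ F = F
((p5 <-> p4) ^ p5) -> p5 = F -> F = T
p4 | p2 = T | T = T
(p4 | p2) ^ p5 = T ^ F = T
p5 | p4 = F | T = T
p2 <-> p4 = T <-> T = T
(p5 | p4) ^ (p2 <-> p4) = T ^ T = F
p4 & p2 = T & T = T
p2 -> (p4 & p2) = T -> T = T
((p5 | p4) ^ (p2 <-> p4)) ^ (p2 -> (p4 & p2)) = F ^ T = T
p4 ^ (((p5 | p4) ^ (p2 <-> p4)) ^ (p2 -> (p4 & p2))) = T ^ T = F
p2 ^ (p4 ^ (((p5 | p4) ^ (p2 <-> p4)) ^ (p2 -> (p4 & p2)))) = T ^ F = T
((p4 | p2) ^ p5) ^ (p2 ^ (p4 ^ (((p5 | p4) ^ (p2 <-> p4)) ^ (p2 -> (p4 & p2))))) = T ^ T = F
(((p5 <-> p4) ^ p5) -> p5) -> (((p4 | p2) ^ p5) ^ (p2 ^ (p4 ^ (((p5 | p4) ^ (p2 <-> p4)) ^ (p2 -> (p4 & p2)))))) = T -> F = F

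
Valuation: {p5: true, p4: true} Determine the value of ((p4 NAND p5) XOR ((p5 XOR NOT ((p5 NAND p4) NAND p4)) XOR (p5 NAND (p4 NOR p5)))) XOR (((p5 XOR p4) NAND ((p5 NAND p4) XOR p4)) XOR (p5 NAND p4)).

p4 NAND p5 = true NAND true = false
p5 NAND p4 = true NAND true = false
(p5 NAND p4) NAND p4 = false NAND true = true
NOT ((p5 NAND p4) NAND p4) = NOT true = false
p5 XOR NOT ((p5 NAND p4) NAND p4) = true XOR false = true
p4 NOR p5 = true NOR true = false
p5 NAND (p4 NOR p5) = true NAND false = true
(p5 XOR NOT ((p5 NAND p4) NAND p4)) XOR (p5 NAND (p4 NOR p5)) = true XOR true = false
(p4 NAND p5) XOR ((p5 XOR NOT ((p5 NAND p4) NAND p4)) XOR (p5 NAND (p4 NOR p5))) = false XOR false = false
p5 XOR p4 = true XOR true = false
p5 NAND p4 = true NAND true = false
(p5 NAND p4) XOR p4 = false XOR true = true
(p5 XOR p4) NAND ((p5 NAND p4) XOR p4) = false NAND true = true
p5 NAND p4 = true NAND true = false
((p5 XOR p4) NAND ((p5 NAND p4) XOR p4)) XOR (p5 NAND p4) = true XOR false = true
((p4 NAND p5) XOR ((p5 XOR NOT ((p5 NAND p4) NAND p4)) XOR (p5 NAND (p4 NOR p5)))) XOR (((p5 XOR p4) NAND ((p5 NAND p4) XOR p4)) XOR (p5 NAND p4)) = false XOR true = true

true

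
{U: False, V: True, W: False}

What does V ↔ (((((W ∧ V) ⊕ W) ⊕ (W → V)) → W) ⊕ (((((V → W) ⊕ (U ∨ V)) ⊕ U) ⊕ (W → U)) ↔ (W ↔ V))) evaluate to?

True

Substituting U=False, V=True, W=False:
W ∧ V = False ∧ True = False
(W ∧ V) ⊕ W = False ⊕ False = False
W → V = False → True = True
((W ∧ V) ⊕ W) ⊕ (W → V) = False ⊕ True = True
(((W ∧ V) ⊕ W) ⊕ (W → V)) → W = True → False = False
V → W = True → False = False
U ∨ V = False ∨ True = True
(V → W) ⊕ (U ∨ V) = False ⊕ True = True
((V → W) ⊕ (U ∨ V)) ⊕ U = True ⊕ False = True
W → U = False → False = True
(((V → W) ⊕ (U ∨ V)) ⊕ U) ⊕ (W → U) = True ⊕ True = False
W ↔ V = False ↔ True = False
((((V → W) ⊕ (U ∨ V)) ⊕ U) ⊕ (W → U)) ↔ (W ↔ V) = False ↔ False = True
((((W ∧ V) ⊕ W) ⊕ (W → V)) → W) ⊕ (((((V → W) ⊕ (U ∨ V)) ⊕ U) ⊕ (W → U)) ↔ (W ↔ V)) = False ⊕ True = True
V ↔ (((((W ∧ V) ⊕ W) ⊕ (W → V)) → W) ⊕ (((((V → W) ⊕ (U ∨ V)) ⊕ U) ⊕ (W → U)) ↔ (W ↔ V))) = True ↔ True = True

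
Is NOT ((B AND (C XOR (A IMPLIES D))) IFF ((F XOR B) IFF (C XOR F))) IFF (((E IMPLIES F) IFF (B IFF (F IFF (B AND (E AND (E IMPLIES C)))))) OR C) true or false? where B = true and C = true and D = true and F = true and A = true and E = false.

Substituting B=true, C=true, D=true, F=true, A=true, E=false:
A IMPLIES D = true IMPLIES true = true
C XOR (A IMPLIES D) = true XOR true = false
B AND (C XOR (A IMPLIES D)) = true AND false = false
F XOR B = true XOR true = false
C XOR F = true XOR true = false
(F XOR B) IFF (C XOR F) = false IFF false = true
(B AND (C XOR (A IMPLIES D))) IFF ((F XOR B) IFF (C XOR F)) = false IFF true = false
NOT ((B AND (C XOR (A IMPLIES D))) IFF ((F XOR B) IFF (C XOR F))) = NOT false = true
E IMPLIES F = false IMPLIES true = true
E IMPLIES C = false IMPLIES true = true
E AND (E IMPLIES C) = false AND true = false
B AND (E AND (E IMPLIES C)) = true AND false = false
F IFF (B AND (E AND (E IMPLIES C))) = true IFF false = false
B IFF (F IFF (B AND (E AND (E IMPLIES C)))) = true IFF false = false
(E IMPLIES F) IFF (B IFF (F IFF (B AND (E AND (E IMPLIES C))))) = true IFF false = false
((E IMPLIES F) IFF (B IFF (F IFF (B AND (E AND (E IMPLIES C)))))) OR C = false OR true = true
NOT ((B AND (C XOR (A IMPLIES D))) IFF ((F XOR B) IFF (C XOR F))) IFF (((E IMPLIES F) IFF (B IFF (F IFF (B AND (E AND (E IMPLIES C)))))) OR C) = true IFF true = true

true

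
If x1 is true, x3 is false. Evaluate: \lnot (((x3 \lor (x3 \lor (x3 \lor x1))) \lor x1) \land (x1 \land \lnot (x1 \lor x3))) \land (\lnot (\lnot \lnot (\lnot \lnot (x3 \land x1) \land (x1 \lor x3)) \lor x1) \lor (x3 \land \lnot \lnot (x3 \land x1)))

F

x3 \lor x1 = F \lor T = T
x3 \lor (x3 \lor x1) = F \lor T = T
x3 \lor (x3 \lor (x3 \lor x1)) = F \lor T = T
(x3 \lor (x3 \lor (x3 \lor x1))) \lor x1 = T \lor T = T
x1 \lor x3 = T \lor F = T
\lnot (x1 \lor x3) = \lnot T = F
x1 \land \lnot (x1 \lor x3) = T \land F = F
((x3 \lor (x3 \lor (x3 \lor x1))) \lor x1) \land (x1 \land \lnot (x1 \lor x3)) = T \land F = F
\lnot (((x3 \lor (x3 \lor (x3 \lor x1))) \lor x1) \land (x1 \land \lnot (x1 \lor x3))) = \lnot F = T
x3 \land x1 = F \land T = F
\lnot (x3 \land x1) = \lnot F = T
\lnot \lnot (x3 \land x1) = \lnot T = F
x1 \lor x3 = T \lor F = T
\lnot \lnot (x3 \land x1) \land (x1 \lor x3) = F \land T = F
\lnot (\lnot \lnot (x3 \land x1) \land (x1 \lor x3)) = \lnot F = T
\lnot \lnot (\lnot \lnot (x3 \land x1) \land (x1 \lor x3)) = \lnot T = F
\lnot \lnot (\lnot \lnot (x3 \land x1) \land (x1 \lor x3)) \lor x1 = F \lor T = T
\lnot (\lnot \lnot (\lnot \lnot (x3 \land x1) \land (x1 \lor x3)) \lor x1) = \lnot T = F
x3 \land x1 = F \land T = F
\lnot (x3 \land x1) = \lnot F = T
\lnot \lnot (x3 \land x1) = \lnot T = F
x3 \land \lnot \lnot (x3 \land x1) = F \land F = F
\lnot (\lnot \lnot (\lnot \lnot (x3 \land x1) \land (x1 \lor x3)) \lor x1) \lor (x3 \land \lnot \lnot (x3 \land x1)) = F \lor F = F
\lnot (((x3 \lor (x3 \lor (x3 \lor x1))) \lor x1) \land (x1 \land \lnot (x1 \lor x3))) \land (\lnot (\lnot \lnot (\lnot \lnot (x3 \land x1) \land (x1 \lor x3)) \lor x1) \lor (x3 \land \lnot \lnot (x3 \land x1))) = T \land F = F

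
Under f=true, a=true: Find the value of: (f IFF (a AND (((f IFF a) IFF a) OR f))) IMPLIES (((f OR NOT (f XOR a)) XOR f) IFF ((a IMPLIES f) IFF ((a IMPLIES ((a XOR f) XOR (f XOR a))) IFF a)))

f IFF a = true IFF true = true
(f IFF a) IFF a = true IFF true = true
((f IFF a) IFF a) OR f = true OR true = true
a AND (((f IFF a) IFF a) OR f) = true AND true = true
f IFF (a AND (((f IFF a) IFF a) OR f)) = true IFF true = true
f XOR a = true XOR true = false
NOT (f XOR a) = NOT false = true
f OR NOT (f XOR a) = true OR true = true
(f OR NOT (f XOR a)) XOR f = true XOR true = false
a IMPLIES f = true IMPLIES true = true
a XOR f = true XOR true = false
f XOR a = true XOR true = false
(a XOR f) XOR (f XOR a) = false XOR false = false
a IMPLIES ((a XOR f) XOR (f XOR a)) = true IMPLIES false = false
(a IMPLIES ((a XOR f) XOR (f XOR a))) IFF a = false IFF true = false
(a IMPLIES f) IFF ((a IMPLIES ((a XOR f) XOR (f XOR a))) IFF a) = true IFF false = false
((f OR NOT (f XOR a)) XOR f) IFF ((a IMPLIES f) IFF ((a IMPLIES ((a XOR f) XOR (f XOR a))) IFF a)) = false IFF false = true
(f IFF (a AND (((f IFF a) IFF a) OR f))) IMPLIES (((f OR NOT (f XOR a)) XOR f) IFF ((a IMPLIES f) IFF ((a IMPLIES ((a XOR f) XOR (f XOR a))) IFF a))) = true IMPLIES true = true

true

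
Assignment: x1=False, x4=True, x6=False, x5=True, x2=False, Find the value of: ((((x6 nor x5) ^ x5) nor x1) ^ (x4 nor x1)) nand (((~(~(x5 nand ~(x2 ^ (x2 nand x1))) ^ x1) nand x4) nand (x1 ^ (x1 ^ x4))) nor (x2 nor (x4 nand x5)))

True

x6 nor x5 = False nor True = False
(x6 nor x5) ^ x5 = False ^ True = True
((x6 nor x5) ^ x5) nor x1 = True nor False = False
x4 nor x1 = True nor False = False
(((x6 nor x5) ^ x5) nor x1) ^ (x4 nor x1) = False ^ False = False
x2 nand x1 = False nand False = True
x2 ^ (x2 nand x1) = False ^ True = True
~(x2 ^ (x2 nand x1)) = ~True = False
x5 nand ~(x2 ^ (x2 nand x1)) = True nand False = True
~(x5 nand ~(x2 ^ (x2 nand x1))) = ~True = False
~(x5 nand ~(x2 ^ (x2 nand x1))) ^ x1 = False ^ False = False
~(~(x5 nand ~(x2 ^ (x2 nand x1))) ^ x1) = ~False = True
~(~(x5 nand ~(x2 ^ (x2 nand x1))) ^ x1) nand x4 = True nand True = False
x1 ^ x4 = False ^ True = True
x1 ^ (x1 ^ x4) = False ^ True = True
(~(~(x5 nand ~(x2 ^ (x2 nand x1))) ^ x1) nand x4) nand (x1 ^ (x1 ^ x4)) = False nand True = True
x4 nand x5 = True nand True = False
x2 nor (x4 nand x5) = False nor False = True
((~(~(x5 nand ~(x2 ^ (x2 nand x1))) ^ x1) nand x4) nand (x1 ^ (x1 ^ x4))) nor (x2 nor (x4 nand x5)) = True nor True = False
((((x6 nor x5) ^ x5) nor x1) ^ (x4 nor x1)) nand (((~(~(x5 nand ~(x2 ^ (x2 nand x1))) ^ x1) nand x4) nand (x1 ^ (x1 ^ x4))) nor (x2 nor (x4 nand x5))) = False nand False = True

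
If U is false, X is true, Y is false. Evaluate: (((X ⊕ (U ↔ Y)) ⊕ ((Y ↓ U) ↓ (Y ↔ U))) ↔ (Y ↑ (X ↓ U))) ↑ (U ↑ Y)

T

U ↔ Y = F ↔ F = T
X ⊕ (U ↔ Y) = T ⊕ T = F
Y ↓ U = F ↓ F = T
Y ↔ U = F ↔ F = T
(Y ↓ U) ↓ (Y ↔ U) = T ↓ T = F
(X ⊕ (U ↔ Y)) ⊕ ((Y ↓ U) ↓ (Y ↔ U)) = F ⊕ F = F
X ↓ U = T ↓ F = F
Y ↑ (X ↓ U) = F ↑ F = T
((X ⊕ (U ↔ Y)) ⊕ ((Y ↓ U) ↓ (Y ↔ U))) ↔ (Y ↑ (X ↓ U)) = F ↔ T = F
U ↑ Y = F ↑ F = T
(((X ⊕ (U ↔ Y)) ⊕ ((Y ↓ U) ↓ (Y ↔ U))) ↔ (Y ↑ (X ↓ U))) ↑ (U ↑ Y) = F ↑ T = T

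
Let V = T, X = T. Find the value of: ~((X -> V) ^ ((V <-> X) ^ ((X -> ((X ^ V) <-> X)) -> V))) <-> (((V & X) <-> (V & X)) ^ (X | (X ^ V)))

T

X -> V = T -> T = T
V <-> X = T <-> T = T
X ^ V = T ^ T = F
(X ^ V) <-> X = F <-> T = F
X -> ((X ^ V) <-> X) = T -> F = F
(X -> ((X ^ V) <-> X)) -> V = F -> T = T
(V <-> X) ^ ((X -> ((X ^ V) <-> X)) -> V) = T ^ T = F
(X -> V) ^ ((V <-> X) ^ ((X -> ((X ^ V) <-> X)) -> V)) = T ^ F = T
~((X -> V) ^ ((V <-> X) ^ ((X -> ((X ^ V) <-> X)) -> V))) = ~T = F
V & X = T & T = T
V & X = T & T = T
(V & X) <-> (V & X) = T <-> T = T
X ^ V = T ^ T = F
X | (X ^ V) = T | F = T
((V & X) <-> (V & X)) ^ (X | (X ^ V)) = T ^ T = F
~((X -> V) ^ ((V <-> X) ^ ((X -> ((X ^ V) <-> X)) -> V))) <-> (((V & X) <-> (V & X)) ^ (X | (X ^ V))) = F <-> F = T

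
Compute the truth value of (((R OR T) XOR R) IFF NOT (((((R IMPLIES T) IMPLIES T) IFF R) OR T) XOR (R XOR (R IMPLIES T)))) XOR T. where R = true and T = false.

R OR T = true OR false = true
(R OR T) XOR R = true XOR true = false
R IMPLIES T = true IMPLIES false = false
(R IMPLIES T) IMPLIES T = false IMPLIES false = true
((R IMPLIES T) IMPLIES T) IFF R = true IFF true = true
(((R IMPLIES T) IMPLIES T) IFF R) OR T = true OR false = true
R IMPLIES T = true IMPLIES false = false
R XOR (R IMPLIES T) = true XOR false = true
((((R IMPLIES T) IMPLIES T) IFF R) OR T) XOR (R XOR (R IMPLIES T)) = true XOR true = false
NOT (((((R IMPLIES T) IMPLIES T) IFF R) OR T) XOR (R XOR (R IMPLIES T))) = NOT false = true
((R OR T) XOR R) IFF NOT (((((R IMPLIES T) IMPLIES T) IFF R) OR T) XOR (R XOR (R IMPLIES T))) = false IFF true = false
(((R OR T) XOR R) IFF NOT (((((R IMPLIES T) IMPLIES T) IFF R) OR T) XOR (R XOR (R IMPLIES T)))) XOR T = false XOR false = false

false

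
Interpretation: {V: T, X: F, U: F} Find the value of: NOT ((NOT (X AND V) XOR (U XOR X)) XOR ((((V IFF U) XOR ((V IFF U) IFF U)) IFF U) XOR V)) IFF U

F

Substituting V=T, X=F, U=F:
X AND V = F AND T = F
NOT (X AND V) = NOT F = T
U XOR X = F XOR F = F
NOT (X AND V) XOR (U XOR X) = T XOR F = T
V IFF U = T IFF F = F
V IFF U = T IFF F = F
(V IFF U) IFF U = F IFF F = T
(V IFF U) XOR ((V IFF U) IFF U) = F XOR T = T
((V IFF U) XOR ((V IFF U) IFF U)) IFF U = T IFF F = F
(((V IFF U) XOR ((V IFF U) IFF U)) IFF U) XOR V = F XOR T = T
(NOT (X AND V) XOR (U XOR X)) XOR ((((V IFF U) XOR ((V IFF U) IFF U)) IFF U) XOR V) = T XOR T = F
NOT ((NOT (X AND V) XOR (U XOR X)) XOR ((((V IFF U) XOR ((V IFF U) IFF U)) IFF U) XOR V)) = NOT F = T
NOT ((NOT (X AND V) XOR (U XOR X)) XOR ((((V IFF U) XOR ((V IFF U) IFF U)) IFF U) XOR V)) IFF U = T IFF F = F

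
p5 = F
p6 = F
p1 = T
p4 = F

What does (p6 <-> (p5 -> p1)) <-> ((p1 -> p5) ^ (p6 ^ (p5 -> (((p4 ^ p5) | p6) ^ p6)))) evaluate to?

p5 -> p1 = F -> T = T
p6 <-> (p5 -> p1) = F <-> T = F
p1 -> p5 = T -> F = F
p4 ^ p5 = F ^ F = F
(p4 ^ p5) | p6 = F | F = F
((p4 ^ p5) | p6) ^ p6 = F ^ F = F
p5 -> (((p4 ^ p5) | p6) ^ p6) = F -> F = T
p6 ^ (p5 -> (((p4 ^ p5) | p6) ^ p6)) = F ^ T = T
(p1 -> p5) ^ (p6 ^ (p5 -> (((p4 ^ p5) | p6) ^ p6))) = F ^ T = T
(p6 <-> (p5 -> p1)) <-> ((p1 -> p5) ^ (p6 ^ (p5 -> (((p4 ^ p5) | p6) ^ p6)))) = F <-> T = F

F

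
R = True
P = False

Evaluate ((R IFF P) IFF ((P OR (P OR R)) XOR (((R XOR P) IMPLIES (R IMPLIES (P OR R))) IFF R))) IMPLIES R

True

Substituting R=True, P=False:
R IFF P = True IFF False = False
P OR R = False OR True = True
P OR (P OR R) = False OR True = True
R XOR P = True XOR False = True
P OR R = False OR True = True
R IMPLIES (P OR R) = True IMPLIES True = True
(R XOR P) IMPLIES (R IMPLIES (P OR R)) = True IMPLIES True = True
((R XOR P) IMPLIES (R IMPLIES (P OR R))) IFF R = True IFF True = True
(P OR (P OR R)) XOR (((R XOR P) IMPLIES (R IMPLIES (P OR R))) IFF R) = True XOR True = False
(R IFF P) IFF ((P OR (P OR R)) XOR (((R XOR P) IMPLIES (R IMPLIES (P OR R))) IFF R)) = False IFF False = True
((R IFF P) IFF ((P OR (P OR R)) XOR (((R XOR P) IMPLIES (R IMPLIES (P OR R))) IFF R))) IMPLIES R = True IMPLIES True = True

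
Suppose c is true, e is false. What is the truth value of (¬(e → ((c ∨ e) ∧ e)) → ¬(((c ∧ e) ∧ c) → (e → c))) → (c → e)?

Substituting c=T, e=F:
c ∨ e = T ∨ F = T
(c ∨ e) ∧ e = T ∧ F = F
e → ((c ∨ e) ∧ e) = F → F = T
¬(e → ((c ∨ e) ∧ e)) = ¬T = F
c ∧ e = T ∧ F = F
(c ∧ e) ∧ c = F ∧ T = F
e → c = F → T = T
((c ∧ e) ∧ c) → (e → c) = F → T = T
¬(((c ∧ e) ∧ c) → (e → c)) = ¬T = F
¬(e → ((c ∨ e) ∧ e)) → ¬(((c ∧ e) ∧ c) → (e → c)) = F → F = T
c → e = T → F = F
(¬(e → ((c ∨ e) ∧ e)) → ¬(((c ∧ e) ∧ c) → (e → c))) → (c → e) = T → F = F

F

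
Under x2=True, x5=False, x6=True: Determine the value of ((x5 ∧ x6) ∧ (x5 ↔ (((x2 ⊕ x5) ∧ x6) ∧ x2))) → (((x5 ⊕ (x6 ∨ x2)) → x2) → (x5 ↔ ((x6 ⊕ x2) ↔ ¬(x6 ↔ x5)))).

x5 ∧ x6 = False ∧ True = False
x2 ⊕ x5 = True ⊕ False = True
(x2 ⊕ x5) ∧ x6 = True ∧ True = True
((x2 ⊕ x5) ∧ x6) ∧ x2 = True ∧ True = True
x5 ↔ (((x2 ⊕ x5) ∧ x6) ∧ x2) = False ↔ True = False
(x5 ∧ x6) ∧ (x5 ↔ (((x2 ⊕ x5) ∧ x6) ∧ x2)) = False ∧ False = False
x6 ∨ x2 = True ∨ True = True
x5 ⊕ (x6 ∨ x2) = False ⊕ True = True
(x5 ⊕ (x6 ∨ x2)) → x2 = True → True = True
x6 ⊕ x2 = True ⊕ True = False
x6 ↔ x5 = True ↔ False = False
¬(x6 ↔ x5) = ¬False = True
(x6 ⊕ x2) ↔ ¬(x6 ↔ x5) = False ↔ True = False
x5 ↔ ((x6 ⊕ x2) ↔ ¬(x6 ↔ x5)) = False ↔ False = True
((x5 ⊕ (x6 ∨ x2)) → x2) → (x5 ↔ ((x6 ⊕ x2) ↔ ¬(x6 ↔ x5))) = True → True = True
((x5 ∧ x6) ∧ (x5 ↔ (((x2 ⊕ x5) ∧ x6) ∧ x2))) → (((x5 ⊕ (x6 ∨ x2)) → x2) → (x5 ↔ ((x6 ⊕ x2) ↔ ¬(x6 ↔ x5)))) = False → True = True

True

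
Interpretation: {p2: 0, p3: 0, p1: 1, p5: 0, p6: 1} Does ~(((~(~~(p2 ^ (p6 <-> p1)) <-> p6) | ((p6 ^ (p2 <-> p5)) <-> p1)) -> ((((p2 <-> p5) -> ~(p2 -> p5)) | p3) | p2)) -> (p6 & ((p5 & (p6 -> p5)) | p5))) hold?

1

p6 <-> p1 = 1 <-> 1 = 1
p2 ^ (p6 <-> p1) = 0 ^ 1 = 1
~(p2 ^ (p6 <-> p1)) = ~1 = 0
~~(p2 ^ (p6 <-> p1)) = ~0 = 1
~~(p2 ^ (p6 <-> p1)) <-> p6 = 1 <-> 1 = 1
~(~~(p2 ^ (p6 <-> p1)) <-> p6) = ~1 = 0
p2 <-> p5 = 0 <-> 0 = 1
p6 ^ (p2 <-> p5) = 1 ^ 1 = 0
(p6 ^ (p2 <-> p5)) <-> p1 = 0 <-> 1 = 0
~(~~(p2 ^ (p6 <-> p1)) <-> p6) | ((p6 ^ (p2 <-> p5)) <-> p1) = 0 | 0 = 0
p2 <-> p5 = 0 <-> 0 = 1
p2 -> p5 = 0 -> 0 = 1
~(p2 -> p5) = ~1 = 0
(p2 <-> p5) -> ~(p2 -> p5) = 1 -> 0 = 0
((p2 <-> p5) -> ~(p2 -> p5)) | p3 = 0 | 0 = 0
(((p2 <-> p5) -> ~(p2 -> p5)) | p3) | p2 = 0 | 0 = 0
(~(~~(p2 ^ (p6 <-> p1)) <-> p6) | ((p6 ^ (p2 <-> p5)) <-> p1)) -> ((((p2 <-> p5) -> ~(p2 -> p5)) | p3) | p2) = 0 -> 0 = 1
p6 -> p5 = 1 -> 0 = 0
p5 & (p6 -> p5) = 0 & 0 = 0
(p5 & (p6 -> p5)) | p5 = 0 | 0 = 0
p6 & ((p5 & (p6 -> p5)) | p5) = 1 & 0 = 0
((~(~~(p2 ^ (p6 <-> p1)) <-> p6) | ((p6 ^ (p2 <-> p5)) <-> p1)) -> ((((p2 <-> p5) -> ~(p2 -> p5)) | p3) | p2)) -> (p6 & ((p5 & (p6 -> p5)) | p5)) = 1 -> 0 = 0
~(((~(~~(p2 ^ (p6 <-> p1)) <-> p6) | ((p6 ^ (p2 <-> p5)) <-> p1)) -> ((((p2 <-> p5) -> ~(p2 -> p5)) | p3) | p2)) -> (p6 & ((p5 & (p6 -> p5)) | p5))) = ~0 = 1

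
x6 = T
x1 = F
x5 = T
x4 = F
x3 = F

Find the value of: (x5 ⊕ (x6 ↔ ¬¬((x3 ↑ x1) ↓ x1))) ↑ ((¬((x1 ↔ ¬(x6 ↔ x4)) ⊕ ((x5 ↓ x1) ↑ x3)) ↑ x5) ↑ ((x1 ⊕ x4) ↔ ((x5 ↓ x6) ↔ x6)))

T

x3 ↑ x1 = F ↑ F = T
(x3 ↑ x1) ↓ x1 = T ↓ F = F
¬((x3 ↑ x1) ↓ x1) = ¬F = T
¬¬((x3 ↑ x1) ↓ x1) = ¬T = F
x6 ↔ ¬¬((x3 ↑ x1) ↓ x1) = T ↔ F = F
x5 ⊕ (x6 ↔ ¬¬((x3 ↑ x1) ↓ x1)) = T ⊕ F = T
x6 ↔ x4 = T ↔ F = F
¬(x6 ↔ x4) = ¬F = T
x1 ↔ ¬(x6 ↔ x4) = F ↔ T = F
x5 ↓ x1 = T ↓ F = F
(x5 ↓ x1) ↑ x3 = F ↑ F = T
(x1 ↔ ¬(x6 ↔ x4)) ⊕ ((x5 ↓ x1) ↑ x3) = F ⊕ T = T
¬((x1 ↔ ¬(x6 ↔ x4)) ⊕ ((x5 ↓ x1) ↑ x3)) = ¬T = F
¬((x1 ↔ ¬(x6 ↔ x4)) ⊕ ((x5 ↓ x1) ↑ x3)) ↑ x5 = F ↑ T = T
x1 ⊕ x4 = F ⊕ F = F
x5 ↓ x6 = T ↓ T = F
(x5 ↓ x6) ↔ x6 = F ↔ T = F
(x1 ⊕ x4) ↔ ((x5 ↓ x6) ↔ x6) = F ↔ F = T
(¬((x1 ↔ ¬(x6 ↔ x4)) ⊕ ((x5 ↓ x1) ↑ x3)) ↑ x5) ↑ ((x1 ⊕ x4) ↔ ((x5 ↓ x6) ↔ x6)) = T ↑ T = F
(x5 ⊕ (x6 ↔ ¬¬((x3 ↑ x1) ↓ x1))) ↑ ((¬((x1 ↔ ¬(x6 ↔ x4)) ⊕ ((x5 ↓ x1) ↑ x3)) ↑ x5) ↑ ((x1 ⊕ x4) ↔ ((x5 ↓ x6) ↔ x6))) = T ↑ F = T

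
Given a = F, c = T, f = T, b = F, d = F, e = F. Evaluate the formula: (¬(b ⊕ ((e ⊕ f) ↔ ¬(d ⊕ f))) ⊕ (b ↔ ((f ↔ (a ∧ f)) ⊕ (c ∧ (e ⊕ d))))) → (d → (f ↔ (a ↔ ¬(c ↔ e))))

Substituting a=F, c=T, f=T, b=F, d=F, e=F:
e ⊕ f = F ⊕ T = T
d ⊕ f = F ⊕ T = T
¬(d ⊕ f) = ¬T = F
(e ⊕ f) ↔ ¬(d ⊕ f) = T ↔ F = F
b ⊕ ((e ⊕ f) ↔ ¬(d ⊕ f)) = F ⊕ F = F
¬(b ⊕ ((e ⊕ f) ↔ ¬(d ⊕ f))) = ¬F = T
a ∧ f = F ∧ T = F
f ↔ (a ∧ f) = T ↔ F = F
e ⊕ d = F ⊕ F = F
c ∧ (e ⊕ d) = T ∧ F = F
(f ↔ (a ∧ f)) ⊕ (c ∧ (e ⊕ d)) = F ⊕ F = F
b ↔ ((f ↔ (a ∧ f)) ⊕ (c ∧ (e ⊕ d))) = F ↔ F = T
¬(b ⊕ ((e ⊕ f) ↔ ¬(d ⊕ f))) ⊕ (b ↔ ((f ↔ (a ∧ f)) ⊕ (c ∧ (e ⊕ d)))) = T ⊕ T = F
c ↔ e = T ↔ F = F
¬(c ↔ e) = ¬F = T
a ↔ ¬(c ↔ e) = F ↔ T = F
f ↔ (a ↔ ¬(c ↔ e)) = T ↔ F = F
d → (f ↔ (a ↔ ¬(c ↔ e))) = F → F = T
(¬(b ⊕ ((e ⊕ f) ↔ ¬(d ⊕ f))) ⊕ (b ↔ ((f ↔ (a ∧ f)) ⊕ (c ∧ (e ⊕ d))))) → (d → (f ↔ (a ↔ ¬(c ↔ e)))) = F → T = T

T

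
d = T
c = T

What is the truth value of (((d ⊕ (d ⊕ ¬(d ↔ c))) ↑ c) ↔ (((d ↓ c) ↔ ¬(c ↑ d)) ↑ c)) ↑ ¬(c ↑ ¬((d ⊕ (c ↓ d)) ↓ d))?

Substituting d=T, c=T:
d ↔ c = T ↔ T = T
¬(d ↔ c) = ¬T = F
d ⊕ ¬(d ↔ c) = T ⊕ F = T
d ⊕ (d ⊕ ¬(d ↔ c)) = T ⊕ T = F
(d ⊕ (d ⊕ ¬(d ↔ c))) ↑ c = F ↑ T = T
d ↓ c = T ↓ T = F
c ↑ d = T ↑ T = F
¬(c ↑ d) = ¬F = T
(d ↓ c) ↔ ¬(c ↑ d) = F ↔ T = F
((d ↓ c) ↔ ¬(c ↑ d)) ↑ c = F ↑ T = T
((d ⊕ (d ⊕ ¬(d ↔ c))) ↑ c) ↔ (((d ↓ c) ↔ ¬(c ↑ d)) ↑ c) = T ↔ T = T
c ↓ d = T ↓ T = F
d ⊕ (c ↓ d) = T ⊕ F = T
(d ⊕ (c ↓ d)) ↓ d = T ↓ T = F
¬((d ⊕ (c ↓ d)) ↓ d) = ¬F = T
c ↑ ¬((d ⊕ (c ↓ d)) ↓ d) = T ↑ T = F
¬(c ↑ ¬((d ⊕ (c ↓ d)) ↓ d)) = ¬F = T
(((d ⊕ (d ⊕ ¬(d ↔ c))) ↑ c) ↔ (((d ↓ c) ↔ ¬(c ↑ d)) ↑ c)) ↑ ¬(c ↑ ¬((d ⊕ (c ↓ d)) ↓ d)) = T ↑ T = F

F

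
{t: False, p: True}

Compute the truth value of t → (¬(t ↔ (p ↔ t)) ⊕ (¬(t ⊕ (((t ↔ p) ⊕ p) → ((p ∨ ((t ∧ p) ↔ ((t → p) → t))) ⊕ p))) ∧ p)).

True

p ↔ t = True ↔ False = False
t ↔ (p ↔ t) = False ↔ False = True
¬(t ↔ (p ↔ t)) = ¬True = False
t ↔ p = False ↔ True = False
(t ↔ p) ⊕ p = False ⊕ True = True
t ∧ p = False ∧ True = False
t → p = False → True = True
(t → p) → t = True → False = False
(t ∧ p) ↔ ((t → p) → t) = False ↔ False = True
p ∨ ((t ∧ p) ↔ ((t → p) → t)) = True ∨ True = True
(p ∨ ((t ∧ p) ↔ ((t → p) → t))) ⊕ p = True ⊕ True = False
((t ↔ p) ⊕ p) → ((p ∨ ((t ∧ p) ↔ ((t → p) → t))) ⊕ p) = True → False = False
t ⊕ (((t ↔ p) ⊕ p) → ((p ∨ ((t ∧ p) ↔ ((t → p) → t))) ⊕ p)) = False ⊕ False = False
¬(t ⊕ (((t ↔ p) ⊕ p) → ((p ∨ ((t ∧ p) ↔ ((t → p) → t))) ⊕ p))) = ¬False = True
¬(t ⊕ (((t ↔ p) ⊕ p) → ((p ∨ ((t ∧ p) ↔ ((t → p) → t))) ⊕ p))) ∧ p = True ∧ True = True
¬(t ↔ (p ↔ t)) ⊕ (¬(t ⊕ (((t ↔ p) ⊕ p) → ((p ∨ ((t ∧ p) ↔ ((t → p) → t))) ⊕ p))) ∧ p) = False ⊕ True = True
t → (¬(t ↔ (p ↔ t)) ⊕ (¬(t ⊕ (((t ↔ p) ⊕ p) → ((p ∨ ((t ∧ p) ↔ ((t → p) → t))) ⊕ p))) ∧ p)) = False → True = True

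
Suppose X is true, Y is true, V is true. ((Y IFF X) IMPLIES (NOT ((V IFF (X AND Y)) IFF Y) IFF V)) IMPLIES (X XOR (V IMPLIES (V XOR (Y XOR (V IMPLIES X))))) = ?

T

Y IFF X = T IFF T = T
X AND Y = T AND T = T
V IFF (X AND Y) = T IFF T = T
(V IFF (X AND Y)) IFF Y = T IFF T = T
NOT ((V IFF (X AND Y)) IFF Y) = NOT T = F
NOT ((V IFF (X AND Y)) IFF Y) IFF V = F IFF T = F
(Y IFF X) IMPLIES (NOT ((V IFF (X AND Y)) IFF Y) IFF V) = T IMPLIES F = F
V IMPLIES X = T IMPLIES T = T
Y XOR (V IMPLIES X) = T XOR T = F
V XOR (Y XOR (V IMPLIES X)) = T XOR F = T
V IMPLIES (V XOR (Y XOR (V IMPLIES X))) = T IMPLIES T = T
X XOR (V IMPLIES (V XOR (Y XOR (V IMPLIES X)))) = T XOR T = F
((Y IFF X) IMPLIES (NOT ((V IFF (X AND Y)) IFF Y) IFF V)) IMPLIES (X XOR (V IMPLIES (V XOR (Y XOR (V IMPLIES X))))) = F IMPLIES F = T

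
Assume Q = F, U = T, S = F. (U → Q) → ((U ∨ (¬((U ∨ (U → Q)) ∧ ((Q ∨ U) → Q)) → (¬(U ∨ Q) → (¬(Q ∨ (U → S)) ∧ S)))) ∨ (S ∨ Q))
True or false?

U → Q = T → F = F
U → Q = T → F = F
U ∨ (U → Q) = T ∨ F = T
Q ∨ U = F ∨ T = T
(Q ∨ U) → Q = T → F = F
(U ∨ (U → Q)) ∧ ((Q ∨ U) → Q) = T ∧ F = F
¬((U ∨ (U → Q)) ∧ ((Q ∨ U) → Q)) = ¬F = T
U ∨ Q = T ∨ F = T
¬(U ∨ Q) = ¬T = F
U → S = T → F = F
Q ∨ (U → S) = F ∨ F = F
¬(Q ∨ (U → S)) = ¬F = T
¬(Q ∨ (U → S)) ∧ S = T ∧ F = F
¬(U ∨ Q) → (¬(Q ∨ (U → S)) ∧ S) = F → F = T
¬((U ∨ (U → Q)) ∧ ((Q ∨ U) → Q)) → (¬(U ∨ Q) → (¬(Q ∨ (U → S)) ∧ S)) = T → T = T
U ∨ (¬((U ∨ (U → Q)) ∧ ((Q ∨ U) → Q)) → (¬(U ∨ Q) → (¬(Q ∨ (U → S)) ∧ S))) = T ∨ T = T
S ∨ Q = F ∨ F = F
(U ∨ (¬((U ∨ (U → Q)) ∧ ((Q ∨ U) → Q)) → (¬(U ∨ Q) → (¬(Q ∨ (U → S)) ∧ S)))) ∨ (S ∨ Q) = T ∨ F = T
(U → Q) → ((U ∨ (¬((U ∨ (U → Q)) ∧ ((Q ∨ U) → Q)) → (¬(U ∨ Q) → (¬(Q ∨ (U → S)) ∧ S)))) ∨ (S ∨ Q)) = F → T = T

T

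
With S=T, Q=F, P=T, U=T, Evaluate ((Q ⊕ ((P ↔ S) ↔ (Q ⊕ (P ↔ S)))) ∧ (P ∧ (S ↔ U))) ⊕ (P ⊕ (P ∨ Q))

P ↔ S = T ↔ T = T
P ↔ S = T ↔ T = T
Q ⊕ (P ↔ S) = F ⊕ T = T
(P ↔ S) ↔ (Q ⊕ (P ↔ S)) = T ↔ T = T
Q ⊕ ((P ↔ S) ↔ (Q ⊕ (P ↔ S))) = F ⊕ T = T
S ↔ U = T ↔ T = T
P ∧ (S ↔ U) = T ∧ T = T
(Q ⊕ ((P ↔ S) ↔ (Q ⊕ (P ↔ S)))) ∧ (P ∧ (S ↔ U)) = T ∧ T = T
P ∨ Q = T ∨ F = T
P ⊕ (P ∨ Q) = T ⊕ T = F
((Q ⊕ ((P ↔ S) ↔ (Q ⊕ (P ↔ S)))) ∧ (P ∧ (S ↔ U))) ⊕ (P ⊕ (P ∨ Q)) = T ⊕ F = T

T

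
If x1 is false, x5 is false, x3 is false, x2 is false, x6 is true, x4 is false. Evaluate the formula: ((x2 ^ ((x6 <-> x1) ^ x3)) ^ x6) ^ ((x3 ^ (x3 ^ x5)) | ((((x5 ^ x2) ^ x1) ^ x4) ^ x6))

x6 <-> x1 = 1 <-> 0 = 0
(x6 <-> x1) ^ x3 = 0 ^ 0 = 0
x2 ^ ((x6 <-> x1) ^ x3) = 0 ^ 0 = 0
(x2 ^ ((x6 <-> x1) ^ x3)) ^ x6 = 0 ^ 1 = 1
x3 ^ x5 = 0 ^ 0 = 0
x3 ^ (x3 ^ x5) = 0 ^ 0 = 0
x5 ^ x2 = 0 ^ 0 = 0
(x5 ^ x2) ^ x1 = 0 ^ 0 = 0
((x5 ^ x2) ^ x1) ^ x4 = 0 ^ 0 = 0
(((x5 ^ x2) ^ x1) ^ x4) ^ x6 = 0 ^ 1 = 1
(x3 ^ (x3 ^ x5)) | ((((x5 ^ x2) ^ x1) ^ x4) ^ x6) = 0 | 1 = 1
((x2 ^ ((x6 <-> x1) ^ x3)) ^ x6) ^ ((x3 ^ (x3 ^ x5)) | ((((x5 ^ x2) ^ x1) ^ x4) ^ x6)) = 1 ^ 1 = 0

0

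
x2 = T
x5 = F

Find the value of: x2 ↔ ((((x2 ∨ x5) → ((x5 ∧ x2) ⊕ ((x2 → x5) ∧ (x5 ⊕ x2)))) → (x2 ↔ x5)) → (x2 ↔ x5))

F

Substituting x2=T, x5=F:
x2 ∨ x5 = T ∨ F = T
x5 ∧ x2 = F ∧ T = F
x2 → x5 = T → F = F
x5 ⊕ x2 = F ⊕ T = T
(x2 → x5) ∧ (x5 ⊕ x2) = F ∧ T = F
(x5 ∧ x2) ⊕ ((x2 → x5) ∧ (x5 ⊕ x2)) = F ⊕ F = F
(x2 ∨ x5) → ((x5 ∧ x2) ⊕ ((x2 → x5) ∧ (x5 ⊕ x2))) = T → F = F
x2 ↔ x5 = T ↔ F = F
((x2 ∨ x5) → ((x5 ∧ x2) ⊕ ((x2 → x5) ∧ (x5 ⊕ x2)))) → (x2 ↔ x5) = F → F = T
x2 ↔ x5 = T ↔ F = F
(((x2 ∨ x5) → ((x5 ∧ x2) ⊕ ((x2 → x5) ∧ (x5 ⊕ x2)))) → (x2 ↔ x5)) → (x2 ↔ x5) = T → F = F
x2 ↔ ((((x2 ∨ x5) → ((x5 ∧ x2) ⊕ ((x2 → x5) ∧ (x5 ⊕ x2)))) → (x2 ↔ x5)) → (x2 ↔ x5)) = T ↔ F = F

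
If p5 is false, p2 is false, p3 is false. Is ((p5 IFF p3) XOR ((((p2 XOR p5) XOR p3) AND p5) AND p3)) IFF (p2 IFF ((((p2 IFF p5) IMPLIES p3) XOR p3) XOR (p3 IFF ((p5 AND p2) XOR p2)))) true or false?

false

p5 IFF p3 = false IFF false = true
p2 XOR p5 = false XOR false = false
(p2 XOR p5) XOR p3 = false XOR false = false
((p2 XOR p5) XOR p3) AND p5 = false AND false = false
(((p2 XOR p5) XOR p3) AND p5) AND p3 = false AND false = false
(p5 IFF p3) XOR ((((p2 XOR p5) XOR p3) AND p5) AND p3) = true XOR false = true
p2 IFF p5 = false IFF false = true
(p2 IFF p5) IMPLIES p3 = true IMPLIES false = false
((p2 IFF p5) IMPLIES p3) XOR p3 = false XOR false = false
p5 AND p2 = false AND false = false
(p5 AND p2) XOR p2 = false XOR false = false
p3 IFF ((p5 AND p2) XOR p2) = false IFF false = true
(((p2 IFF p5) IMPLIES p3) XOR p3) XOR (p3 IFF ((p5 AND p2) XOR p2)) = false XOR true = true
p2 IFF ((((p2 IFF p5) IMPLIES p3) XOR p3) XOR (p3 IFF ((p5 AND p2) XOR p2))) = false IFF true = false
((p5 IFF p3) XOR ((((p2 XOR p5) XOR p3) AND p5) AND p3)) IFF (p2 IFF ((((p2 IFF p5) IMPLIES p3) XOR p3) XOR (p3 IFF ((p5 AND p2) XOR p2)))) = true IFF false = false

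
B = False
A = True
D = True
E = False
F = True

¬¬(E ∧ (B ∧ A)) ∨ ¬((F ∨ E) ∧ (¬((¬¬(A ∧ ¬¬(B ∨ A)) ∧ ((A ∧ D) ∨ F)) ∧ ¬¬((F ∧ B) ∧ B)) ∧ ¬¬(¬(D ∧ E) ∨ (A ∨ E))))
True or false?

Substituting B=False, A=True, D=True, E=False, F=True:
B ∧ A = False ∧ True = False
E ∧ (B ∧ A) = False ∧ False = False
¬(E ∧ (B ∧ A)) = ¬False = True
¬¬(E ∧ (B ∧ A)) = ¬True = False
F ∨ E = True ∨ False = True
B ∨ A = False ∨ True = True
¬(B ∨ A) = ¬True = False
¬¬(B ∨ A) = ¬False = True
A ∧ ¬¬(B ∨ A) = True ∧ True = True
¬(A ∧ ¬¬(B ∨ A)) = ¬True = False
¬¬(A ∧ ¬¬(B ∨ A)) = ¬False = True
A ∧ D = True ∧ True = True
(A ∧ D) ∨ F = True ∨ True = True
¬¬(A ∧ ¬¬(B ∨ A)) ∧ ((A ∧ D) ∨ F) = True ∧ True = True
F ∧ B = True ∧ False = False
(F ∧ B) ∧ B = False ∧ False = False
¬((F ∧ B) ∧ B) = ¬False = True
¬¬((F ∧ B) ∧ B) = ¬True = False
(¬¬(A ∧ ¬¬(B ∨ A)) ∧ ((A ∧ D) ∨ F)) ∧ ¬¬((F ∧ B) ∧ B) = True ∧ False = False
¬((¬¬(A ∧ ¬¬(B ∨ A)) ∧ ((A ∧ D) ∨ F)) ∧ ¬¬((F ∧ B) ∧ B)) = ¬False = True
D ∧ E = True ∧ False = False
¬(D ∧ E) = ¬False = True
A ∨ E = True ∨ False = True
¬(D ∧ E) ∨ (A ∨ E) = True ∨ True = True
¬(¬(D ∧ E) ∨ (A ∨ E)) = ¬True = False
¬¬(¬(D ∧ E) ∨ (A ∨ E)) = ¬False = True
¬((¬¬(A ∧ ¬¬(B ∨ A)) ∧ ((A ∧ D) ∨ F)) ∧ ¬¬((F ∧ B) ∧ B)) ∧ ¬¬(¬(D ∧ E) ∨ (A ∨ E)) = True ∧ True = True
(F ∨ E) ∧ (¬((¬¬(A ∧ ¬¬(B ∨ A)) ∧ ((A ∧ D) ∨ F)) ∧ ¬¬((F ∧ B) ∧ B)) ∧ ¬¬(¬(D ∧ E) ∨ (A ∨ E))) = True ∧ True = True
¬((F ∨ E) ∧ (¬((¬¬(A ∧ ¬¬(B ∨ A)) ∧ ((A ∧ D) ∨ F)) ∧ ¬¬((F ∧ B) ∧ B)) ∧ ¬¬(¬(D ∧ E) ∨ (A ∨ E)))) = ¬True = False
¬¬(E ∧ (B ∧ A)) ∨ ¬((F ∨ E) ∧ (¬((¬¬(A ∧ ¬¬(B ∨ A)) ∧ ((A ∧ D) ∨ F)) ∧ ¬¬((F ∧ B) ∧ B)) ∧ ¬¬(¬(D ∧ E) ∨ (A ∨ E)))) = False ∨ False = False

False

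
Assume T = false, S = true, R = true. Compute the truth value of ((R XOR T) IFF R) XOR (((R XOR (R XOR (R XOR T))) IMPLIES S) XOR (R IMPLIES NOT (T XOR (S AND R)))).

false

R XOR T = true XOR false = true
(R XOR T) IFF R = true IFF true = true
R XOR T = true XOR false = true
R XOR (R XOR T) = true XOR true = false
R XOR (R XOR (R XOR T)) = true XOR false = true
(R XOR (R XOR (R XOR T))) IMPLIES S = true IMPLIES true = true
S AND R = true AND true = true
T XOR (S AND R) = false XOR true = true
NOT (T XOR (S AND R)) = NOT true = false
R IMPLIES NOT (T XOR (S AND R)) = true IMPLIES false = false
((R XOR (R XOR (R XOR T))) IMPLIES S) XOR (R IMPLIES NOT (T XOR (S AND R))) = true XOR false = true
((R XOR T) IFF R) XOR (((R XOR (R XOR (R XOR T))) IMPLIES S) XOR (R IMPLIES NOT (T XOR (S AND R)))) = true XOR true = false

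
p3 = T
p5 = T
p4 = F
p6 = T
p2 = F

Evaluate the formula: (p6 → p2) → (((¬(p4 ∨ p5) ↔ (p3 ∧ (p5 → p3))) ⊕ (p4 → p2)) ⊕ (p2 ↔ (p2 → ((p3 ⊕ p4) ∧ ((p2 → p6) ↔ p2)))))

Substituting p3=T, p5=T, p4=F, p6=T, p2=F:
p6 → p2 = T → F = F
p4 ∨ p5 = F ∨ T = T
¬(p4 ∨ p5) = ¬T = F
p5 → p3 = T → T = T
p3 ∧ (p5 → p3) = T ∧ T = T
¬(p4 ∨ p5) ↔ (p3 ∧ (p5 → p3)) = F ↔ T = F
p4 → p2 = F → F = T
(¬(p4 ∨ p5) ↔ (p3 ∧ (p5 → p3))) ⊕ (p4 → p2) = F ⊕ T = T
p3 ⊕ p4 = T ⊕ F = T
p2 → p6 = F → T = T
(p2 → p6) ↔ p2 = T ↔ F = F
(p3 ⊕ p4) ∧ ((p2 → p6) ↔ p2) = T ∧ F = F
p2 → ((p3 ⊕ p4) ∧ ((p2 → p6) ↔ p2)) = F → F = T
p2 ↔ (p2 → ((p3 ⊕ p4) ∧ ((p2 → p6) ↔ p2))) = F ↔ T = F
((¬(p4 ∨ p5) ↔ (p3 ∧ (p5 → p3))) ⊕ (p4 → p2)) ⊕ (p2 ↔ (p2 → ((p3 ⊕ p4) ∧ ((p2 → p6) ↔ p2)))) = T ⊕ F = T
(p6 → p2) → (((¬(p4 ∨ p5) ↔ (p3 ∧ (p5 → p3))) ⊕ (p4 → p2)) ⊕ (p2 ↔ (p2 → ((p3 ⊕ p4) ∧ ((p2 → p6) ↔ p2))))) = F → T = T

T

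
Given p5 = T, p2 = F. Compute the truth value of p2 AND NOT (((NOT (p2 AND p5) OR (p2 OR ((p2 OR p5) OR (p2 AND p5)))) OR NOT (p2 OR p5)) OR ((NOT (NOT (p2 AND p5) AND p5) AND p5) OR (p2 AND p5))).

p2 AND p5 = F AND T = F
NOT (p2 AND p5) = NOT F = T
p2 OR p5 = F OR T = T
p2 AND p5 = F AND T = F
(p2 OR p5) OR (p2 AND p5) = T OR F = T
p2 OR ((p2 OR p5) OR (p2 AND p5)) = F OR T = T
NOT (p2 AND p5) OR (p2 OR ((p2 OR p5) OR (p2 AND p5))) = T OR T = T
p2 OR p5 = F OR T = T
NOT (p2 OR p5) = NOT T = F
(NOT (p2 AND p5) OR (p2 OR ((p2 OR p5) OR (p2 AND p5)))) OR NOT (p2 OR p5) = T OR F = T
p2 AND p5 = F AND T = F
NOT (p2 AND p5) = NOT F = T
NOT (p2 AND p5) AND p5 = T AND T = T
NOT (NOT (p2 AND p5) AND p5) = NOT T = F
NOT (NOT (p2 AND p5) AND p5) AND p5 = F AND T = F
p2 AND p5 = F AND T = F
(NOT (NOT (p2 AND p5) AND p5) AND p5) OR (p2 AND p5) = F OR F = F
((NOT (p2 AND p5) OR (p2 OR ((p2 OR p5) OR (p2 AND p5)))) OR NOT (p2 OR p5)) OR ((NOT (NOT (p2 AND p5) AND p5) AND p5) OR (p2 AND p5)) = T OR F = T
NOT (((NOT (p2 AND p5) OR (p2 OR ((p2 OR p5) OR (p2 AND p5)))) OR NOT (p2 OR p5)) OR ((NOT (NOT (p2 AND p5) AND p5) AND p5) OR (p2 AND p5))) = NOT T = F
p2 AND NOT (((NOT (p2 AND p5) OR (p2 OR ((p2 OR p5) OR (p2 AND p5)))) OR NOT (p2 OR p5)) OR ((NOT (NOT (p2 AND p5) AND p5) AND p5) OR (p2 AND p5))) = F AND F = F

F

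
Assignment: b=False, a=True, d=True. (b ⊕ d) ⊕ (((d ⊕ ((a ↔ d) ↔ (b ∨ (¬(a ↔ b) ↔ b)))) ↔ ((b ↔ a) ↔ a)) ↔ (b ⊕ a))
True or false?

True

b ⊕ d = False ⊕ True = True
a ↔ d = True ↔ True = True
a ↔ b = True ↔ False = False
¬(a ↔ b) = ¬False = True
¬(a ↔ b) ↔ b = True ↔ False = False
b ∨ (¬(a ↔ b) ↔ b) = False ∨ False = False
(a ↔ d) ↔ (b ∨ (¬(a ↔ b) ↔ b)) = True ↔ False = False
d ⊕ ((a ↔ d) ↔ (b ∨ (¬(a ↔ b) ↔ b))) = True ⊕ False = True
b ↔ a = False ↔ True = False
(b ↔ a) ↔ a = False ↔ True = False
(d ⊕ ((a ↔ d) ↔ (b ∨ (¬(a ↔ b) ↔ b)))) ↔ ((b ↔ a) ↔ a) = True ↔ False = False
b ⊕ a = False ⊕ True = True
((d ⊕ ((a ↔ d) ↔ (b ∨ (¬(a ↔ b) ↔ b)))) ↔ ((b ↔ a) ↔ a)) ↔ (b ⊕ a) = False ↔ True = False
(b ⊕ d) ⊕ (((d ⊕ ((a ↔ d) ↔ (b ∨ (¬(a ↔ b) ↔ b)))) ↔ ((b ↔ a) ↔ a)) ↔ (b ⊕ a)) = True ⊕ False = True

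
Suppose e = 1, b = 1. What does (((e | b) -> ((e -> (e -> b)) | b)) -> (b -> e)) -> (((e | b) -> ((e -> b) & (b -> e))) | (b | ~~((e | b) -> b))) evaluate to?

1

Substituting e=1, b=1:
e | b = 1 | 1 = 1
e -> b = 1 -> 1 = 1
e -> (e -> b) = 1 -> 1 = 1
(e -> (e -> b)) | b = 1 | 1 = 1
(e | b) -> ((e -> (e -> b)) | b) = 1 -> 1 = 1
b -> e = 1 -> 1 = 1
((e | b) -> ((e -> (e -> b)) | b)) -> (b -> e) = 1 -> 1 = 1
e | b = 1 | 1 = 1
e -> b = 1 -> 1 = 1
b -> e = 1 -> 1 = 1
(e -> b) & (b -> e) = 1 & 1 = 1
(e | b) -> ((e -> b) & (b -> e)) = 1 -> 1 = 1
e | b = 1 | 1 = 1
(e | b) -> b = 1 -> 1 = 1
~((e | b) -> b) = ~1 = 0
~~((e | b) -> b) = ~0 = 1
b | ~~((e | b) -> b) = 1 | 1 = 1
((e | b) -> ((e -> b) & (b -> e))) | (b | ~~((e | b) -> b)) = 1 | 1 = 1
(((e | b) -> ((e -> (e -> b)) | b)) -> (b -> e)) -> (((e | b) -> ((e -> b) & (b -> e))) | (b | ~~((e | b) -> b))) = 1 -> 1 = 1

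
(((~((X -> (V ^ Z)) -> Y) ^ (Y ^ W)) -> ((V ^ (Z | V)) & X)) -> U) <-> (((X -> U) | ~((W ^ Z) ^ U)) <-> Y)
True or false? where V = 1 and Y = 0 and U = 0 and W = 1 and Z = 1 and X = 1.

0

V ^ Z = 1 ^ 1 = 0
X -> (V ^ Z) = 1 -> 0 = 0
(X -> (V ^ Z)) -> Y = 0 -> 0 = 1
~((X -> (V ^ Z)) -> Y) = ~1 = 0
Y ^ W = 0 ^ 1 = 1
~((X -> (V ^ Z)) -> Y) ^ (Y ^ W) = 0 ^ 1 = 1
Z | V = 1 | 1 = 1
V ^ (Z | V) = 1 ^ 1 = 0
(V ^ (Z | V)) & X = 0 & 1 = 0
(~((X -> (V ^ Z)) -> Y) ^ (Y ^ W)) -> ((V ^ (Z | V)) & X) = 1 -> 0 = 0
((~((X -> (V ^ Z)) -> Y) ^ (Y ^ W)) -> ((V ^ (Z | V)) & X)) -> U = 0 -> 0 = 1
X -> U = 1 -> 0 = 0
W ^ Z = 1 ^ 1 = 0
(W ^ Z) ^ U = 0 ^ 0 = 0
~((W ^ Z) ^ U) = ~0 = 1
(X -> U) | ~((W ^ Z) ^ U) = 0 | 1 = 1
((X -> U) | ~((W ^ Z) ^ U)) <-> Y = 1 <-> 0 = 0
(((~((X -> (V ^ Z)) -> Y) ^ (Y ^ W)) -> ((V ^ (Z | V)) & X)) -> U) <-> (((X -> U) | ~((W ^ Z) ^ U)) <-> Y) = 1 <-> 0 = 0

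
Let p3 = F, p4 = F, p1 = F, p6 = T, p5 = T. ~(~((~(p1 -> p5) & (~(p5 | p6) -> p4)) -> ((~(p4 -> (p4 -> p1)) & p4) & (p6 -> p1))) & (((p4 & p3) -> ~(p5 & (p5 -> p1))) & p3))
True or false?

T

Substituting p3=F, p4=F, p1=F, p6=T, p5=T:
p1 -> p5 = F -> T = T
~(p1 -> p5) = ~T = F
p5 | p6 = T | T = T
~(p5 | p6) = ~T = F
~(p5 | p6) -> p4 = F -> F = T
~(p1 -> p5) & (~(p5 | p6) -> p4) = F & T = F
p4 -> p1 = F -> F = T
p4 -> (p4 -> p1) = F -> T = T
~(p4 -> (p4 -> p1)) = ~T = F
~(p4 -> (p4 -> p1)) & p4 = F & F = F
p6 -> p1 = T -> F = F
(~(p4 -> (p4 -> p1)) & p4) & (p6 -> p1) = F & F = F
(~(p1 -> p5) & (~(p5 | p6) -> p4)) -> ((~(p4 -> (p4 -> p1)) & p4) & (p6 -> p1)) = F -> F = T
~((~(p1 -> p5) & (~(p5 | p6) -> p4)) -> ((~(p4 -> (p4 -> p1)) & p4) & (p6 -> p1))) = ~T = F
p4 & p3 = F & F = F
p5 -> p1 = T -> F = F
p5 & (p5 -> p1) = T & F = F
~(p5 & (p5 -> p1)) = ~F = T
(p4 & p3) -> ~(p5 & (p5 -> p1)) = F -> T = T
((p4 & p3) -> ~(p5 & (p5 -> p1))) & p3 = T & F = F
~((~(p1 -> p5) & (~(p5 | p6) -> p4)) -> ((~(p4 -> (p4 -> p1)) & p4) & (p6 -> p1))) & (((p4 & p3) -> ~(p5 & (p5 -> p1))) & p3) = F & F = F
~(~((~(p1 -> p5) & (~(p5 | p6) -> p4)) -> ((~(p4 -> (p4 -> p1)) & p4) & (p6 -> p1))) & (((p4 & p3) -> ~(p5 & (p5 -> p1))) & p3)) = ~F = T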